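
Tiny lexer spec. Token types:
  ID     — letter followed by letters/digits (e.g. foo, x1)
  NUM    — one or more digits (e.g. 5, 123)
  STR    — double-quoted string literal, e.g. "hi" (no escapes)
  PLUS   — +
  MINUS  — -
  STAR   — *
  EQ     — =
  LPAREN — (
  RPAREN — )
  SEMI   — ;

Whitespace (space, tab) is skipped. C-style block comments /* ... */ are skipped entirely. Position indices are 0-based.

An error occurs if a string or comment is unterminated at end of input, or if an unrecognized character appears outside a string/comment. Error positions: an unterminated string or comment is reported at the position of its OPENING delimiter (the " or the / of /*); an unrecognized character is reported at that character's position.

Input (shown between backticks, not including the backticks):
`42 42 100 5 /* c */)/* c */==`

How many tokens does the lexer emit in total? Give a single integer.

pos=0: emit NUM '42' (now at pos=2)
pos=3: emit NUM '42' (now at pos=5)
pos=6: emit NUM '100' (now at pos=9)
pos=10: emit NUM '5' (now at pos=11)
pos=12: enter COMMENT mode (saw '/*')
exit COMMENT mode (now at pos=19)
pos=19: emit RPAREN ')'
pos=20: enter COMMENT mode (saw '/*')
exit COMMENT mode (now at pos=27)
pos=27: emit EQ '='
pos=28: emit EQ '='
DONE. 7 tokens: [NUM, NUM, NUM, NUM, RPAREN, EQ, EQ]

Answer: 7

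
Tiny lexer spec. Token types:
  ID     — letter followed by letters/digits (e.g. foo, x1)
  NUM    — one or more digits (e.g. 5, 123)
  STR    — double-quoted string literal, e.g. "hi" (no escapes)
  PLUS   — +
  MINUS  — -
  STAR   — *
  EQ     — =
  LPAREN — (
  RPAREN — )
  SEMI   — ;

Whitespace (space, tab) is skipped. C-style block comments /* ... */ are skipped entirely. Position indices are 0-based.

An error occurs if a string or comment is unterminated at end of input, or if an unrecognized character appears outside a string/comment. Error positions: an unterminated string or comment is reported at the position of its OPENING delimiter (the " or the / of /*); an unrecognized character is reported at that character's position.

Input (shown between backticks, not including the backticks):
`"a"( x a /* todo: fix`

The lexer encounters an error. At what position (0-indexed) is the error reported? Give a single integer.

Answer: 9

Derivation:
pos=0: enter STRING mode
pos=0: emit STR "a" (now at pos=3)
pos=3: emit LPAREN '('
pos=5: emit ID 'x' (now at pos=6)
pos=7: emit ID 'a' (now at pos=8)
pos=9: enter COMMENT mode (saw '/*')
pos=9: ERROR — unterminated comment (reached EOF)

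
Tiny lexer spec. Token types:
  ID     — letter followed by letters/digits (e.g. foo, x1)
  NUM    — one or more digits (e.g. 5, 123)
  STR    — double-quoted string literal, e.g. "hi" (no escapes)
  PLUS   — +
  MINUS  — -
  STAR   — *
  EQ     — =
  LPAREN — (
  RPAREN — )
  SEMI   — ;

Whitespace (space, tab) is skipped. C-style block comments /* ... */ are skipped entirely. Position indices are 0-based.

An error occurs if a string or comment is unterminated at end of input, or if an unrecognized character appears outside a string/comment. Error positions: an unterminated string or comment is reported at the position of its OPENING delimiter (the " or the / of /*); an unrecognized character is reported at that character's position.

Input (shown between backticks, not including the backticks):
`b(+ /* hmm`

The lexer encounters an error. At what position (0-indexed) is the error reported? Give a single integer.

Answer: 4

Derivation:
pos=0: emit ID 'b' (now at pos=1)
pos=1: emit LPAREN '('
pos=2: emit PLUS '+'
pos=4: enter COMMENT mode (saw '/*')
pos=4: ERROR — unterminated comment (reached EOF)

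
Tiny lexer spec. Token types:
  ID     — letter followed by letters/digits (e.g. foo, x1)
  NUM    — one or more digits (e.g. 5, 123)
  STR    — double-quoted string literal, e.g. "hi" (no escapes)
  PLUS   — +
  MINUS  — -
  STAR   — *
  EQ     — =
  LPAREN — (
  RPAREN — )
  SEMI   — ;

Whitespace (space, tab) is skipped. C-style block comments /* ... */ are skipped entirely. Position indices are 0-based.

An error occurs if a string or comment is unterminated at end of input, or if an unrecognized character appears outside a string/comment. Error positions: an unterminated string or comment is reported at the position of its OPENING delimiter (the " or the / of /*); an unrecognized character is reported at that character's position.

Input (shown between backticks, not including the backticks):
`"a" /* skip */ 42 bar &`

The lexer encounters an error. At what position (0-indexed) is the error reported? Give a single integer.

pos=0: enter STRING mode
pos=0: emit STR "a" (now at pos=3)
pos=4: enter COMMENT mode (saw '/*')
exit COMMENT mode (now at pos=14)
pos=15: emit NUM '42' (now at pos=17)
pos=18: emit ID 'bar' (now at pos=21)
pos=22: ERROR — unrecognized char '&'

Answer: 22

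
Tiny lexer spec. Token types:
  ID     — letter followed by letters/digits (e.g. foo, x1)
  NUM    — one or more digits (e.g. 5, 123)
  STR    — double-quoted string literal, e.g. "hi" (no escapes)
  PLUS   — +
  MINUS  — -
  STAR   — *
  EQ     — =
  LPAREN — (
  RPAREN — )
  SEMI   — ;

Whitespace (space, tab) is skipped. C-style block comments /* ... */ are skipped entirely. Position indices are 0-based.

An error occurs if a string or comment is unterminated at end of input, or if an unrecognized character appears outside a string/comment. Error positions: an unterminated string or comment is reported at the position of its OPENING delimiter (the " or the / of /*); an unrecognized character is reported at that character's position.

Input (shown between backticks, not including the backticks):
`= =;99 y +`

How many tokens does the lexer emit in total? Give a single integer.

Answer: 6

Derivation:
pos=0: emit EQ '='
pos=2: emit EQ '='
pos=3: emit SEMI ';'
pos=4: emit NUM '99' (now at pos=6)
pos=7: emit ID 'y' (now at pos=8)
pos=9: emit PLUS '+'
DONE. 6 tokens: [EQ, EQ, SEMI, NUM, ID, PLUS]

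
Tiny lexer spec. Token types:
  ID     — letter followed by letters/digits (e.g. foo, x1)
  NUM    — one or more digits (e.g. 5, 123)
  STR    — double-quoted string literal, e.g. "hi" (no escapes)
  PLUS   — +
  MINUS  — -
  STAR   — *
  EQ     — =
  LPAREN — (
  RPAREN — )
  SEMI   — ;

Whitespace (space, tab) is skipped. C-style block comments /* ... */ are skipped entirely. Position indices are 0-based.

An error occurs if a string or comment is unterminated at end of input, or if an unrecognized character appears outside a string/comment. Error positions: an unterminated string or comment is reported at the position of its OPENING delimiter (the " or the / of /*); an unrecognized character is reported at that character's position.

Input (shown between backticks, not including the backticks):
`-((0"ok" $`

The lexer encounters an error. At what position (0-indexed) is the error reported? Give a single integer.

Answer: 9

Derivation:
pos=0: emit MINUS '-'
pos=1: emit LPAREN '('
pos=2: emit LPAREN '('
pos=3: emit NUM '0' (now at pos=4)
pos=4: enter STRING mode
pos=4: emit STR "ok" (now at pos=8)
pos=9: ERROR — unrecognized char '$'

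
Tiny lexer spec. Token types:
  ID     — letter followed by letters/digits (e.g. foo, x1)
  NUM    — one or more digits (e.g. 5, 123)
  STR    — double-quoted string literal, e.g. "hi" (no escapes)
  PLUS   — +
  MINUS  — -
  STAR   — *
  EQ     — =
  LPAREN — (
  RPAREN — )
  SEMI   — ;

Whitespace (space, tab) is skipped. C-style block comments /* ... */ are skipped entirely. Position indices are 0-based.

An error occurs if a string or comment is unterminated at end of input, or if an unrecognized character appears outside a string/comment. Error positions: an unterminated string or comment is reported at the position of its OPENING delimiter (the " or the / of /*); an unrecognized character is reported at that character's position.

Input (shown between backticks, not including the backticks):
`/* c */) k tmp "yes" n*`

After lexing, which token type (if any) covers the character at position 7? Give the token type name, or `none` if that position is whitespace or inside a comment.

Answer: RPAREN

Derivation:
pos=0: enter COMMENT mode (saw '/*')
exit COMMENT mode (now at pos=7)
pos=7: emit RPAREN ')'
pos=9: emit ID 'k' (now at pos=10)
pos=11: emit ID 'tmp' (now at pos=14)
pos=15: enter STRING mode
pos=15: emit STR "yes" (now at pos=20)
pos=21: emit ID 'n' (now at pos=22)
pos=22: emit STAR '*'
DONE. 6 tokens: [RPAREN, ID, ID, STR, ID, STAR]
Position 7: char is ')' -> RPAREN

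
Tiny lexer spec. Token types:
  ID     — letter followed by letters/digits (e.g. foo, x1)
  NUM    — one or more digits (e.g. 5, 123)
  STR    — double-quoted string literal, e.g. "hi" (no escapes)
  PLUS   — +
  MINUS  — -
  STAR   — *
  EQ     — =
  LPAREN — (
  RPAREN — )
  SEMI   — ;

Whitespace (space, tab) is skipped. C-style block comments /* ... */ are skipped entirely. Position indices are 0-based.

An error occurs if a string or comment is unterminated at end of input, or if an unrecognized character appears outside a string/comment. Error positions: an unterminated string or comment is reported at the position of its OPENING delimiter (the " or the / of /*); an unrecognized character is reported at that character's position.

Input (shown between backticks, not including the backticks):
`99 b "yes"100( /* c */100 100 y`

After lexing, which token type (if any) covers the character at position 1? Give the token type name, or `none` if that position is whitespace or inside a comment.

pos=0: emit NUM '99' (now at pos=2)
pos=3: emit ID 'b' (now at pos=4)
pos=5: enter STRING mode
pos=5: emit STR "yes" (now at pos=10)
pos=10: emit NUM '100' (now at pos=13)
pos=13: emit LPAREN '('
pos=15: enter COMMENT mode (saw '/*')
exit COMMENT mode (now at pos=22)
pos=22: emit NUM '100' (now at pos=25)
pos=26: emit NUM '100' (now at pos=29)
pos=30: emit ID 'y' (now at pos=31)
DONE. 8 tokens: [NUM, ID, STR, NUM, LPAREN, NUM, NUM, ID]
Position 1: char is '9' -> NUM

Answer: NUM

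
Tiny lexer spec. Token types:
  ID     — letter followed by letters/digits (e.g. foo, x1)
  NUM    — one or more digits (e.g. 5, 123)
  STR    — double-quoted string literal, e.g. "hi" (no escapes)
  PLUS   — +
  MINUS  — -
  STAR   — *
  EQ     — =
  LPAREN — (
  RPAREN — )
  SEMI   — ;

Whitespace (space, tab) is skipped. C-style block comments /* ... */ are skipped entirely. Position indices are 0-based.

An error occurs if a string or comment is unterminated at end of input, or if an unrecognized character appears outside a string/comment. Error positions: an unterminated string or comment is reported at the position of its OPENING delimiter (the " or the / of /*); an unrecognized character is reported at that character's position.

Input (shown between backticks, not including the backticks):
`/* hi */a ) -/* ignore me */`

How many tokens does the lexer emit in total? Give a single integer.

pos=0: enter COMMENT mode (saw '/*')
exit COMMENT mode (now at pos=8)
pos=8: emit ID 'a' (now at pos=9)
pos=10: emit RPAREN ')'
pos=12: emit MINUS '-'
pos=13: enter COMMENT mode (saw '/*')
exit COMMENT mode (now at pos=28)
DONE. 3 tokens: [ID, RPAREN, MINUS]

Answer: 3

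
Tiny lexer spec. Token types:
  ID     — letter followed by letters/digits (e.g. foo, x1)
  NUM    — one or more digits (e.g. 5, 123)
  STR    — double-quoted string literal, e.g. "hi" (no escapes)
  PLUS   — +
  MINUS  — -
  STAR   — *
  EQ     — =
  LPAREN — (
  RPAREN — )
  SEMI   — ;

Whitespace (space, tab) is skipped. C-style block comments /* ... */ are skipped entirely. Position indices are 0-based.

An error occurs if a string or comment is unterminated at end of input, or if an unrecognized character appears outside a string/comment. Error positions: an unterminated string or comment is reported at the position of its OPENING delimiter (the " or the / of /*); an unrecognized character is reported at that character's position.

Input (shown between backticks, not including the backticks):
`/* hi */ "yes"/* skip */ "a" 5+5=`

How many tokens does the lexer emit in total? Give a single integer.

pos=0: enter COMMENT mode (saw '/*')
exit COMMENT mode (now at pos=8)
pos=9: enter STRING mode
pos=9: emit STR "yes" (now at pos=14)
pos=14: enter COMMENT mode (saw '/*')
exit COMMENT mode (now at pos=24)
pos=25: enter STRING mode
pos=25: emit STR "a" (now at pos=28)
pos=29: emit NUM '5' (now at pos=30)
pos=30: emit PLUS '+'
pos=31: emit NUM '5' (now at pos=32)
pos=32: emit EQ '='
DONE. 6 tokens: [STR, STR, NUM, PLUS, NUM, EQ]

Answer: 6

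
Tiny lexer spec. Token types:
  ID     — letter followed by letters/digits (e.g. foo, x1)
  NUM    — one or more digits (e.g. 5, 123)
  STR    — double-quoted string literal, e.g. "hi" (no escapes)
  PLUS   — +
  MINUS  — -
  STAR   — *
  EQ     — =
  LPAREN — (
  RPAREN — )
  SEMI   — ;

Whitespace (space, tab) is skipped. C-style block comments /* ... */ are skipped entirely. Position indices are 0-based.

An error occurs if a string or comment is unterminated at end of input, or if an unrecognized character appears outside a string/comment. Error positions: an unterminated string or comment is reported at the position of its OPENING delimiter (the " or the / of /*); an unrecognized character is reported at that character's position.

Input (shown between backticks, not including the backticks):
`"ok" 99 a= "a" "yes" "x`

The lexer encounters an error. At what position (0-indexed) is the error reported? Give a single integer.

Answer: 21

Derivation:
pos=0: enter STRING mode
pos=0: emit STR "ok" (now at pos=4)
pos=5: emit NUM '99' (now at pos=7)
pos=8: emit ID 'a' (now at pos=9)
pos=9: emit EQ '='
pos=11: enter STRING mode
pos=11: emit STR "a" (now at pos=14)
pos=15: enter STRING mode
pos=15: emit STR "yes" (now at pos=20)
pos=21: enter STRING mode
pos=21: ERROR — unterminated string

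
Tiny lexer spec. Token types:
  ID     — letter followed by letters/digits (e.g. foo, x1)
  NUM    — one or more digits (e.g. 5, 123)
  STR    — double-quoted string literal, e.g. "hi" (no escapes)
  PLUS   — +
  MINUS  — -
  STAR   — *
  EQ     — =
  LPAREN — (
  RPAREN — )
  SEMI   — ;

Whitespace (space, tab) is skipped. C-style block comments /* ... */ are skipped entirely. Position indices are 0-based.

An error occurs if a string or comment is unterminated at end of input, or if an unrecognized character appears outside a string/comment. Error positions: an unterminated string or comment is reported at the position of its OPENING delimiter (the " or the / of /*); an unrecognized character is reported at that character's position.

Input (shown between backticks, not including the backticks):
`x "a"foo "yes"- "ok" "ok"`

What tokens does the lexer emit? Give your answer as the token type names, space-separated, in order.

pos=0: emit ID 'x' (now at pos=1)
pos=2: enter STRING mode
pos=2: emit STR "a" (now at pos=5)
pos=5: emit ID 'foo' (now at pos=8)
pos=9: enter STRING mode
pos=9: emit STR "yes" (now at pos=14)
pos=14: emit MINUS '-'
pos=16: enter STRING mode
pos=16: emit STR "ok" (now at pos=20)
pos=21: enter STRING mode
pos=21: emit STR "ok" (now at pos=25)
DONE. 7 tokens: [ID, STR, ID, STR, MINUS, STR, STR]

Answer: ID STR ID STR MINUS STR STR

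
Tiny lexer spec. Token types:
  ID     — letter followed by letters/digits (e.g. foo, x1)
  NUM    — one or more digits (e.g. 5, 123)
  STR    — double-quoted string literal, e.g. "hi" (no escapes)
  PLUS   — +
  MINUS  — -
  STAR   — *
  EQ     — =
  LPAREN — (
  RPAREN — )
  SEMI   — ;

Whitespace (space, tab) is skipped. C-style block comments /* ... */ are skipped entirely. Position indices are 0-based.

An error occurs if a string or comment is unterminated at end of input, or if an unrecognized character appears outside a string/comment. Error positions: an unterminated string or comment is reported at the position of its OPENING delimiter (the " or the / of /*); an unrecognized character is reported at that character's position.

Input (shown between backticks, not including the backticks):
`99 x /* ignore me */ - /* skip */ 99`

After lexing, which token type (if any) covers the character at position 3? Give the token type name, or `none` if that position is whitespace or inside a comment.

Answer: ID

Derivation:
pos=0: emit NUM '99' (now at pos=2)
pos=3: emit ID 'x' (now at pos=4)
pos=5: enter COMMENT mode (saw '/*')
exit COMMENT mode (now at pos=20)
pos=21: emit MINUS '-'
pos=23: enter COMMENT mode (saw '/*')
exit COMMENT mode (now at pos=33)
pos=34: emit NUM '99' (now at pos=36)
DONE. 4 tokens: [NUM, ID, MINUS, NUM]
Position 3: char is 'x' -> ID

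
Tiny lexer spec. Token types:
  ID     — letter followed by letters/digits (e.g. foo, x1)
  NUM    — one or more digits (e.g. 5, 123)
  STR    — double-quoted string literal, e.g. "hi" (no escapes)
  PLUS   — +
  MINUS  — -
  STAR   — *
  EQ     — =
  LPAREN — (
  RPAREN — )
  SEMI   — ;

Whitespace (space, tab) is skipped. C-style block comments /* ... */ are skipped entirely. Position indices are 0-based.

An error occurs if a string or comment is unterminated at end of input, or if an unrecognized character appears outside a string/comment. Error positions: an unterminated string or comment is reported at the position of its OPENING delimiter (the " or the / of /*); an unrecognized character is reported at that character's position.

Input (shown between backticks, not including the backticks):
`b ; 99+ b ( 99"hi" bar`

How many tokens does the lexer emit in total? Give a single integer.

Answer: 9

Derivation:
pos=0: emit ID 'b' (now at pos=1)
pos=2: emit SEMI ';'
pos=4: emit NUM '99' (now at pos=6)
pos=6: emit PLUS '+'
pos=8: emit ID 'b' (now at pos=9)
pos=10: emit LPAREN '('
pos=12: emit NUM '99' (now at pos=14)
pos=14: enter STRING mode
pos=14: emit STR "hi" (now at pos=18)
pos=19: emit ID 'bar' (now at pos=22)
DONE. 9 tokens: [ID, SEMI, NUM, PLUS, ID, LPAREN, NUM, STR, ID]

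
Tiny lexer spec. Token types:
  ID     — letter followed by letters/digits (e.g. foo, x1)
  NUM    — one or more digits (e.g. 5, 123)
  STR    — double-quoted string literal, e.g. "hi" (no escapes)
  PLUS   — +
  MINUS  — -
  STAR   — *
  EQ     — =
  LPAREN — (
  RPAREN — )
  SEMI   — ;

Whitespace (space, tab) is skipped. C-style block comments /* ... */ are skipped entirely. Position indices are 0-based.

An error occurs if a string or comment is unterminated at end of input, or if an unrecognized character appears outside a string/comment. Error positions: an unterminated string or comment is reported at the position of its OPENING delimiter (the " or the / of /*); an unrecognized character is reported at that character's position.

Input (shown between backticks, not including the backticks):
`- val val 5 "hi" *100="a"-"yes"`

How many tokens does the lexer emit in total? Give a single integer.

Answer: 11

Derivation:
pos=0: emit MINUS '-'
pos=2: emit ID 'val' (now at pos=5)
pos=6: emit ID 'val' (now at pos=9)
pos=10: emit NUM '5' (now at pos=11)
pos=12: enter STRING mode
pos=12: emit STR "hi" (now at pos=16)
pos=17: emit STAR '*'
pos=18: emit NUM '100' (now at pos=21)
pos=21: emit EQ '='
pos=22: enter STRING mode
pos=22: emit STR "a" (now at pos=25)
pos=25: emit MINUS '-'
pos=26: enter STRING mode
pos=26: emit STR "yes" (now at pos=31)
DONE. 11 tokens: [MINUS, ID, ID, NUM, STR, STAR, NUM, EQ, STR, MINUS, STR]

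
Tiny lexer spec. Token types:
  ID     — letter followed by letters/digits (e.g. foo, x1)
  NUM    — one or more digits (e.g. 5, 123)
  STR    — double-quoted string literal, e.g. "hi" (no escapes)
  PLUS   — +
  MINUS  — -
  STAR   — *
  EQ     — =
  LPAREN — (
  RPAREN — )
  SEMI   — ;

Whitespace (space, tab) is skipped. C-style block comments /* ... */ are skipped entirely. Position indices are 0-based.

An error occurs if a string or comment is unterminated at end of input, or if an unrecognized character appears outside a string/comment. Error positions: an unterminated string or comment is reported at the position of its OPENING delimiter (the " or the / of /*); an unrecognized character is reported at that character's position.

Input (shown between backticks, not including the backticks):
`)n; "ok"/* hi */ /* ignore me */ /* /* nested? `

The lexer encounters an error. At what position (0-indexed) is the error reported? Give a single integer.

pos=0: emit RPAREN ')'
pos=1: emit ID 'n' (now at pos=2)
pos=2: emit SEMI ';'
pos=4: enter STRING mode
pos=4: emit STR "ok" (now at pos=8)
pos=8: enter COMMENT mode (saw '/*')
exit COMMENT mode (now at pos=16)
pos=17: enter COMMENT mode (saw '/*')
exit COMMENT mode (now at pos=32)
pos=33: enter COMMENT mode (saw '/*')
pos=33: ERROR — unterminated comment (reached EOF)

Answer: 33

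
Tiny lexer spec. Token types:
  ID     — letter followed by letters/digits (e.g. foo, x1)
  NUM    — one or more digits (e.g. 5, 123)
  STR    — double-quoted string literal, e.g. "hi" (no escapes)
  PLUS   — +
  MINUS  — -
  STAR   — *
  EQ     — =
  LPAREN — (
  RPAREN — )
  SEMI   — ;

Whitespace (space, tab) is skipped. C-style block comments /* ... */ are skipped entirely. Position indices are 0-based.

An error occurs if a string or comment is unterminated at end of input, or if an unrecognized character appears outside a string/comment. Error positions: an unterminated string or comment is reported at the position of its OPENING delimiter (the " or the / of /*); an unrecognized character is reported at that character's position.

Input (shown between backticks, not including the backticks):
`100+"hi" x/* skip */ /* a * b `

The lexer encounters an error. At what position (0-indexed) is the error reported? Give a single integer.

pos=0: emit NUM '100' (now at pos=3)
pos=3: emit PLUS '+'
pos=4: enter STRING mode
pos=4: emit STR "hi" (now at pos=8)
pos=9: emit ID 'x' (now at pos=10)
pos=10: enter COMMENT mode (saw '/*')
exit COMMENT mode (now at pos=20)
pos=21: enter COMMENT mode (saw '/*')
pos=21: ERROR — unterminated comment (reached EOF)

Answer: 21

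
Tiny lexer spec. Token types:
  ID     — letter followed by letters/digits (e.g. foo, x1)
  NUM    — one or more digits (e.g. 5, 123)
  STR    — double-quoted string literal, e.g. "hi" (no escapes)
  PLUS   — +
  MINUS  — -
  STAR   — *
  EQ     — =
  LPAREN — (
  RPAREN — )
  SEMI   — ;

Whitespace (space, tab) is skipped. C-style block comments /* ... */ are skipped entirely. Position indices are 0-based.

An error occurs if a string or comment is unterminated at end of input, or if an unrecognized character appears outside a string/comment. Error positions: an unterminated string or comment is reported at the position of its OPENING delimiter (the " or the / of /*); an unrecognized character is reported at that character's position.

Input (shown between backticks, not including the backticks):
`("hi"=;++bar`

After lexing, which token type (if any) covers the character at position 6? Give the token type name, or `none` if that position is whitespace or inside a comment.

pos=0: emit LPAREN '('
pos=1: enter STRING mode
pos=1: emit STR "hi" (now at pos=5)
pos=5: emit EQ '='
pos=6: emit SEMI ';'
pos=7: emit PLUS '+'
pos=8: emit PLUS '+'
pos=9: emit ID 'bar' (now at pos=12)
DONE. 7 tokens: [LPAREN, STR, EQ, SEMI, PLUS, PLUS, ID]
Position 6: char is ';' -> SEMI

Answer: SEMI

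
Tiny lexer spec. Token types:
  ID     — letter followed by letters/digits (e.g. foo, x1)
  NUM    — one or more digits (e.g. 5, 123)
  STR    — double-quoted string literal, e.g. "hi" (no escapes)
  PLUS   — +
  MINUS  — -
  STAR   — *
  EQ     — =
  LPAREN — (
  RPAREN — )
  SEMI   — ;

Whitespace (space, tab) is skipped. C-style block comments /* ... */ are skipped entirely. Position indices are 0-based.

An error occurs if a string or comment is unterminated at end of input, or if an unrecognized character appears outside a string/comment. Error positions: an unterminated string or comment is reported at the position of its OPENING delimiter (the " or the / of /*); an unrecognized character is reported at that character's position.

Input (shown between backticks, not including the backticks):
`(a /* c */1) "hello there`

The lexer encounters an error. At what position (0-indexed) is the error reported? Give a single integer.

pos=0: emit LPAREN '('
pos=1: emit ID 'a' (now at pos=2)
pos=3: enter COMMENT mode (saw '/*')
exit COMMENT mode (now at pos=10)
pos=10: emit NUM '1' (now at pos=11)
pos=11: emit RPAREN ')'
pos=13: enter STRING mode
pos=13: ERROR — unterminated string

Answer: 13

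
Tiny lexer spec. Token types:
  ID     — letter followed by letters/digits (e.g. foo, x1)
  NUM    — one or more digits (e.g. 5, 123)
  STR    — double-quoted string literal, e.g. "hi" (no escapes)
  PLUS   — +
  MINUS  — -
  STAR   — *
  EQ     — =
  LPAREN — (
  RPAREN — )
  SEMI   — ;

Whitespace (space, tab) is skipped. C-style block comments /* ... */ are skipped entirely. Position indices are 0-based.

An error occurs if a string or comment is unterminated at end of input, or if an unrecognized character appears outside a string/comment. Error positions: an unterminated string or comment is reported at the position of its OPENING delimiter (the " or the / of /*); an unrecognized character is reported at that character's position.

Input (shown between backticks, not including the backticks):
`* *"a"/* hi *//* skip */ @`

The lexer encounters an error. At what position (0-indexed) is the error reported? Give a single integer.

Answer: 25

Derivation:
pos=0: emit STAR '*'
pos=2: emit STAR '*'
pos=3: enter STRING mode
pos=3: emit STR "a" (now at pos=6)
pos=6: enter COMMENT mode (saw '/*')
exit COMMENT mode (now at pos=14)
pos=14: enter COMMENT mode (saw '/*')
exit COMMENT mode (now at pos=24)
pos=25: ERROR — unrecognized char '@'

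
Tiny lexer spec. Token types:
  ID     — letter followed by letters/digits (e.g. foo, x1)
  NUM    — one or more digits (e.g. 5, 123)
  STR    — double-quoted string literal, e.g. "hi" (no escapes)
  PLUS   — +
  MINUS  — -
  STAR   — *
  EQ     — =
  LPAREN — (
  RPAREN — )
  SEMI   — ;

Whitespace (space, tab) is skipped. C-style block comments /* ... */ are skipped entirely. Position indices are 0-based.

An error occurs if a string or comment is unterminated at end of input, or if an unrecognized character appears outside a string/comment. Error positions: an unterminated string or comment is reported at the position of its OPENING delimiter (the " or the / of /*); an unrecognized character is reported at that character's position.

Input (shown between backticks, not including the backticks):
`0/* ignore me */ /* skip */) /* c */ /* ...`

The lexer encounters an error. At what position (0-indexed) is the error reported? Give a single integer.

Answer: 37

Derivation:
pos=0: emit NUM '0' (now at pos=1)
pos=1: enter COMMENT mode (saw '/*')
exit COMMENT mode (now at pos=16)
pos=17: enter COMMENT mode (saw '/*')
exit COMMENT mode (now at pos=27)
pos=27: emit RPAREN ')'
pos=29: enter COMMENT mode (saw '/*')
exit COMMENT mode (now at pos=36)
pos=37: enter COMMENT mode (saw '/*')
pos=37: ERROR — unterminated comment (reached EOF)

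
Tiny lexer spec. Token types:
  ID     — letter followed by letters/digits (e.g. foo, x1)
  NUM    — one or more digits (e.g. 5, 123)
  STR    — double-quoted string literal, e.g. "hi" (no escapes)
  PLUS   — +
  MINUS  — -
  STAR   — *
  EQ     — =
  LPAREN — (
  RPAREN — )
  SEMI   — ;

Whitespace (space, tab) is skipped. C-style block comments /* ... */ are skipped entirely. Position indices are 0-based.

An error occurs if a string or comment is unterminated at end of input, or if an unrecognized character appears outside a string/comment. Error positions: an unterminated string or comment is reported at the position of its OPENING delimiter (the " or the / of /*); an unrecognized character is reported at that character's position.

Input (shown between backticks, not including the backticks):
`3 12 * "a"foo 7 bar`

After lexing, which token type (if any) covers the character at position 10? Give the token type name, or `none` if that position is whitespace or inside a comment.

pos=0: emit NUM '3' (now at pos=1)
pos=2: emit NUM '12' (now at pos=4)
pos=5: emit STAR '*'
pos=7: enter STRING mode
pos=7: emit STR "a" (now at pos=10)
pos=10: emit ID 'foo' (now at pos=13)
pos=14: emit NUM '7' (now at pos=15)
pos=16: emit ID 'bar' (now at pos=19)
DONE. 7 tokens: [NUM, NUM, STAR, STR, ID, NUM, ID]
Position 10: char is 'f' -> ID

Answer: ID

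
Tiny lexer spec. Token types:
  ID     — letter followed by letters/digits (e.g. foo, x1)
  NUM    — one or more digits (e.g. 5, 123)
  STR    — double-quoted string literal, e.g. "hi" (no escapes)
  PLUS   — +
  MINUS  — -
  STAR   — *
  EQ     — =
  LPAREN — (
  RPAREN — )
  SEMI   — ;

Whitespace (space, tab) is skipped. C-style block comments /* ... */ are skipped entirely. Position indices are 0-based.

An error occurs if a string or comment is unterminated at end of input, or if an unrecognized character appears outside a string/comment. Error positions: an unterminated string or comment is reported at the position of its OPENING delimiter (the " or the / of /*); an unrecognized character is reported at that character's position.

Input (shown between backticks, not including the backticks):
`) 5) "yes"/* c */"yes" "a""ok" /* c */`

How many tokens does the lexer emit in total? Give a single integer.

pos=0: emit RPAREN ')'
pos=2: emit NUM '5' (now at pos=3)
pos=3: emit RPAREN ')'
pos=5: enter STRING mode
pos=5: emit STR "yes" (now at pos=10)
pos=10: enter COMMENT mode (saw '/*')
exit COMMENT mode (now at pos=17)
pos=17: enter STRING mode
pos=17: emit STR "yes" (now at pos=22)
pos=23: enter STRING mode
pos=23: emit STR "a" (now at pos=26)
pos=26: enter STRING mode
pos=26: emit STR "ok" (now at pos=30)
pos=31: enter COMMENT mode (saw '/*')
exit COMMENT mode (now at pos=38)
DONE. 7 tokens: [RPAREN, NUM, RPAREN, STR, STR, STR, STR]

Answer: 7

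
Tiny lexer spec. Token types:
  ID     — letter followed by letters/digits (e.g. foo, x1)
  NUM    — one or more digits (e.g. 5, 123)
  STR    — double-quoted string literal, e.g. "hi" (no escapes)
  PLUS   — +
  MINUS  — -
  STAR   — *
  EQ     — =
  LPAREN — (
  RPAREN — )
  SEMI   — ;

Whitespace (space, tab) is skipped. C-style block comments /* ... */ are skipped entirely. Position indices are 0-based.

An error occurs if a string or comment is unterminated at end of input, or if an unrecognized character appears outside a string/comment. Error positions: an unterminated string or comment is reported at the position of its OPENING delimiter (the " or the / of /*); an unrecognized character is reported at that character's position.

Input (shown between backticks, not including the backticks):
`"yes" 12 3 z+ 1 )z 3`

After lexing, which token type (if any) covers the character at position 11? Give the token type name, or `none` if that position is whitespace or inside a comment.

pos=0: enter STRING mode
pos=0: emit STR "yes" (now at pos=5)
pos=6: emit NUM '12' (now at pos=8)
pos=9: emit NUM '3' (now at pos=10)
pos=11: emit ID 'z' (now at pos=12)
pos=12: emit PLUS '+'
pos=14: emit NUM '1' (now at pos=15)
pos=16: emit RPAREN ')'
pos=17: emit ID 'z' (now at pos=18)
pos=19: emit NUM '3' (now at pos=20)
DONE. 9 tokens: [STR, NUM, NUM, ID, PLUS, NUM, RPAREN, ID, NUM]
Position 11: char is 'z' -> ID

Answer: ID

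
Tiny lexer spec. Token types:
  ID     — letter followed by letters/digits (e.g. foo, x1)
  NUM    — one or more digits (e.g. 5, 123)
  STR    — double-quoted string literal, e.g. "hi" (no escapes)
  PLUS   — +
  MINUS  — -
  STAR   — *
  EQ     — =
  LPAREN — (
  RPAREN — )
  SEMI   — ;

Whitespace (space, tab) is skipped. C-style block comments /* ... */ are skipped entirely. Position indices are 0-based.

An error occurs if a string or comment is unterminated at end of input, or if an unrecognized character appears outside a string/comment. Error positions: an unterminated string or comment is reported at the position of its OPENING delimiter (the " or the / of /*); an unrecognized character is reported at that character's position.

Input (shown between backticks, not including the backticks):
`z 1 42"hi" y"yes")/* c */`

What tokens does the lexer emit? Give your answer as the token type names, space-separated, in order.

Answer: ID NUM NUM STR ID STR RPAREN

Derivation:
pos=0: emit ID 'z' (now at pos=1)
pos=2: emit NUM '1' (now at pos=3)
pos=4: emit NUM '42' (now at pos=6)
pos=6: enter STRING mode
pos=6: emit STR "hi" (now at pos=10)
pos=11: emit ID 'y' (now at pos=12)
pos=12: enter STRING mode
pos=12: emit STR "yes" (now at pos=17)
pos=17: emit RPAREN ')'
pos=18: enter COMMENT mode (saw '/*')
exit COMMENT mode (now at pos=25)
DONE. 7 tokens: [ID, NUM, NUM, STR, ID, STR, RPAREN]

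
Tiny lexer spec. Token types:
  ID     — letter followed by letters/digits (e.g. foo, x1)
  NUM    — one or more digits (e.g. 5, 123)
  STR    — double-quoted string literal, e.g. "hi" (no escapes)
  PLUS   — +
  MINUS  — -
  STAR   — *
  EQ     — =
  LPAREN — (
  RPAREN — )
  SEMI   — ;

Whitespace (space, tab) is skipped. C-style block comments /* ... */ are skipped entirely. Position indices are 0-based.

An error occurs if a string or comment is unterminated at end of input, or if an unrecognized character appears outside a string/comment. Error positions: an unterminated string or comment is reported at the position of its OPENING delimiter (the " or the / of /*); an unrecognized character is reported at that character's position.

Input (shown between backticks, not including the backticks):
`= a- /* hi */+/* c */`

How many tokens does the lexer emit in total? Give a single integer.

Answer: 4

Derivation:
pos=0: emit EQ '='
pos=2: emit ID 'a' (now at pos=3)
pos=3: emit MINUS '-'
pos=5: enter COMMENT mode (saw '/*')
exit COMMENT mode (now at pos=13)
pos=13: emit PLUS '+'
pos=14: enter COMMENT mode (saw '/*')
exit COMMENT mode (now at pos=21)
DONE. 4 tokens: [EQ, ID, MINUS, PLUS]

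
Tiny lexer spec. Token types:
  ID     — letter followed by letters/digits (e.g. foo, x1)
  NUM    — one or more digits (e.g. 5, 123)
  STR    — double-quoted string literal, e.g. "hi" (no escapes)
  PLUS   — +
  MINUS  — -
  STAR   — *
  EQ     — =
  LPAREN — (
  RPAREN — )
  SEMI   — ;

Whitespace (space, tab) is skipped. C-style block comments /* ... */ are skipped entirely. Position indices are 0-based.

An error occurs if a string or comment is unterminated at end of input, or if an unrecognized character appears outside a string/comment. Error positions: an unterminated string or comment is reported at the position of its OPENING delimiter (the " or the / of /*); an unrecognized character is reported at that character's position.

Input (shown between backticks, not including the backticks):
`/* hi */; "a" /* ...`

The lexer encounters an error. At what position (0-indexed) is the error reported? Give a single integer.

Answer: 14

Derivation:
pos=0: enter COMMENT mode (saw '/*')
exit COMMENT mode (now at pos=8)
pos=8: emit SEMI ';'
pos=10: enter STRING mode
pos=10: emit STR "a" (now at pos=13)
pos=14: enter COMMENT mode (saw '/*')
pos=14: ERROR — unterminated comment (reached EOF)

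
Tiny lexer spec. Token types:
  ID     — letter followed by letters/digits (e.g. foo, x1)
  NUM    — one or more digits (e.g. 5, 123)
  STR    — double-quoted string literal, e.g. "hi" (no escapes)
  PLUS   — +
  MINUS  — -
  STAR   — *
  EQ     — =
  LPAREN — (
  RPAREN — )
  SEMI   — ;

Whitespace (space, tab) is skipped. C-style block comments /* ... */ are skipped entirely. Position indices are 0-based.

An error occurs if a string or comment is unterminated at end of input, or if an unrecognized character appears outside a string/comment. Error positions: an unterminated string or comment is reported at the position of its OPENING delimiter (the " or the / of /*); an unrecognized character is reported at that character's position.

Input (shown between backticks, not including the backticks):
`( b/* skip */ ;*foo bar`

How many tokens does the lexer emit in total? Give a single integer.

Answer: 6

Derivation:
pos=0: emit LPAREN '('
pos=2: emit ID 'b' (now at pos=3)
pos=3: enter COMMENT mode (saw '/*')
exit COMMENT mode (now at pos=13)
pos=14: emit SEMI ';'
pos=15: emit STAR '*'
pos=16: emit ID 'foo' (now at pos=19)
pos=20: emit ID 'bar' (now at pos=23)
DONE. 6 tokens: [LPAREN, ID, SEMI, STAR, ID, ID]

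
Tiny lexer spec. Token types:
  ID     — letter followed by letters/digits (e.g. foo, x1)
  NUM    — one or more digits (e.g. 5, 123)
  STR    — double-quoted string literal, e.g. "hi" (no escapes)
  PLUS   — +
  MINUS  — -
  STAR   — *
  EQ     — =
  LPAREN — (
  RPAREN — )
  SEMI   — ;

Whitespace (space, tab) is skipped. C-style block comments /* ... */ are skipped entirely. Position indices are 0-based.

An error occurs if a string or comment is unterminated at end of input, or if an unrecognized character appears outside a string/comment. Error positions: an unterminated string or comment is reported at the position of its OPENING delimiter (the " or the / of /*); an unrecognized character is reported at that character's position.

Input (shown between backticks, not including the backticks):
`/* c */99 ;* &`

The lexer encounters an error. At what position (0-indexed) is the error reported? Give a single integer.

Answer: 13

Derivation:
pos=0: enter COMMENT mode (saw '/*')
exit COMMENT mode (now at pos=7)
pos=7: emit NUM '99' (now at pos=9)
pos=10: emit SEMI ';'
pos=11: emit STAR '*'
pos=13: ERROR — unrecognized char '&'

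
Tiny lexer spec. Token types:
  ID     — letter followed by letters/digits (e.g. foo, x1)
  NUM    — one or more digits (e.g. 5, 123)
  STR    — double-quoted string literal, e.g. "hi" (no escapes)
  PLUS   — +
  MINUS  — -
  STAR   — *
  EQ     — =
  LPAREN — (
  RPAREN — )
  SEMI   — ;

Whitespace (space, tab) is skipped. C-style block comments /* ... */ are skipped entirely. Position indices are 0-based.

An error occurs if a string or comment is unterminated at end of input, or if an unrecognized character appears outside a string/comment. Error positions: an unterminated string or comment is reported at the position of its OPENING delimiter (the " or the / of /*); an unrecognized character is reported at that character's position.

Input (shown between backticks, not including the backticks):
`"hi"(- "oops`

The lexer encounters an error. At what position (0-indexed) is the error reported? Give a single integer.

Answer: 7

Derivation:
pos=0: enter STRING mode
pos=0: emit STR "hi" (now at pos=4)
pos=4: emit LPAREN '('
pos=5: emit MINUS '-'
pos=7: enter STRING mode
pos=7: ERROR — unterminated string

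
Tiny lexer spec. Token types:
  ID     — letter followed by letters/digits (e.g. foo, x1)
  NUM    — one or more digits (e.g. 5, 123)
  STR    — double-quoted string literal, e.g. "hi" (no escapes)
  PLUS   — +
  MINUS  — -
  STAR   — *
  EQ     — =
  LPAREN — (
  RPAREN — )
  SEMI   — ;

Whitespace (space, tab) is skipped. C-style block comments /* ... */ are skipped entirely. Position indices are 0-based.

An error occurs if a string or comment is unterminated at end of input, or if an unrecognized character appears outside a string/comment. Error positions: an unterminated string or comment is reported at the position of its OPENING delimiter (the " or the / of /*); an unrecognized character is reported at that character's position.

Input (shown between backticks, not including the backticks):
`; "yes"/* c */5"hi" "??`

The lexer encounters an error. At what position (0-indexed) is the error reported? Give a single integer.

pos=0: emit SEMI ';'
pos=2: enter STRING mode
pos=2: emit STR "yes" (now at pos=7)
pos=7: enter COMMENT mode (saw '/*')
exit COMMENT mode (now at pos=14)
pos=14: emit NUM '5' (now at pos=15)
pos=15: enter STRING mode
pos=15: emit STR "hi" (now at pos=19)
pos=20: enter STRING mode
pos=20: ERROR — unterminated string

Answer: 20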